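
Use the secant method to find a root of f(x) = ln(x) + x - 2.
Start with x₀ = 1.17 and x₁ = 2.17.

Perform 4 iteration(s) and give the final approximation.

f(x) = ln(x) + x - 2
x₀ = 1.17, x₁ = 2.17

Secant formula: x_{n+1} = x_n - f(x_n)(x_n - x_{n-1})/(f(x_n) - f(x_{n-1}))

Iteration 1:
  f(1.170000) = -0.672996
  f(2.170000) = 0.944727
  x_2 = 2.170000 - 0.944727×(2.170000 - 1.170000)/(0.944727 - (-0.672996))
       = 1.586014
Iteration 2:
  f(2.170000) = 0.944727
  f(1.586014) = 0.047239
  x_3 = 1.586014 - 0.047239×(1.586014 - 2.170000)/(0.047239 - 0.944727)
       = 1.555277
Iteration 3:
  f(1.586014) = 0.047239
  f(1.555277) = -0.003070
  x_4 = 1.555277 - (-0.003070)×(1.555277 - 1.586014)/(-0.003070 - 0.047239)
       = 1.557152
Iteration 4:
  f(1.555277) = -0.003070
  f(1.557152) = 0.000011
  x_5 = 1.557152 - 0.000011×(1.557152 - 1.555277)/(0.000011 - (-0.003070))
       = 1.557146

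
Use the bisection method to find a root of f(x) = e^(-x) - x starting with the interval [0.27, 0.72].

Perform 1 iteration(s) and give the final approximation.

f(x) = e^(-x) - x
Initial interval: [0.27, 0.72]

Iteration 1:
  c_1 = (0.270000 + 0.720000)/2 = 0.495000
  f(c_1) = f(0.495000) = 0.114571
  f(a) × f(c) ≥ 0, new interval: [0.495000, 0.720000]

After 1 iteration(s), the approximation is c_1 = 0.495000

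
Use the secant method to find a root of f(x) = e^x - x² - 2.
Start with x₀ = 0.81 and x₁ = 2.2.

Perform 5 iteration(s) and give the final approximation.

f(x) = e^x - x² - 2
x₀ = 0.81, x₁ = 2.2

Secant formula: x_{n+1} = x_n - f(x_n)(x_n - x_{n-1})/(f(x_n) - f(x_{n-1}))

Iteration 1:
  f(0.810000) = -0.408192
  f(2.200000) = 2.185013
  x_2 = 2.200000 - 2.185013×(2.200000 - 0.810000)/(2.185013 - (-0.408192))
       = 1.028798
Iteration 2:
  f(2.200000) = 2.185013
  f(1.028798) = -0.260725
  x_3 = 1.028798 - (-0.260725)×(1.028798 - 2.200000)/(-0.260725 - 2.185013)
       = 1.153652
Iteration 3:
  f(1.028798) = -0.260725
  f(1.153652) = -0.161165
  x_4 = 1.153652 - (-0.161165)×(1.153652 - 1.028798)/(-0.161165 - (-0.260725))
       = 1.355764
Iteration 4:
  f(1.153652) = -0.161165
  f(1.355764) = 0.041628
  x_5 = 1.355764 - 0.041628×(1.355764 - 1.153652)/(0.041628 - (-0.161165))
       = 1.314276
Iteration 5:
  f(1.355764) = 0.041628
  f(1.314276) = -0.005266
  x_6 = 1.314276 - (-0.005266)×(1.314276 - 1.355764)/(-0.005266 - 0.041628)
       = 1.318935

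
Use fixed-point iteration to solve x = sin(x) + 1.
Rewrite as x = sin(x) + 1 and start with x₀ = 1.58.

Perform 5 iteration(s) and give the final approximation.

Equation: x = sin(x) + 1
Fixed-point form: x = sin(x) + 1
x₀ = 1.58

x_1 = g(1.580000) = 1.999958
x_2 = g(1.999958) = 1.909315
x_3 = g(1.909315) = 1.943248
x_4 = g(1.943248) = 1.931438
x_5 = g(1.931438) = 1.935671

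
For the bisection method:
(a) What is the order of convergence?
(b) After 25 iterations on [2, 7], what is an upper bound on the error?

(a) Bisection has linear (order 1) convergence; the error is halved each step.

(b) Error bound = (b-a)/2^n = (7 - 2)/2^{25}
    = 5/2^{25}

(a) 1 (linear); (b) error ≤ 1.49e-07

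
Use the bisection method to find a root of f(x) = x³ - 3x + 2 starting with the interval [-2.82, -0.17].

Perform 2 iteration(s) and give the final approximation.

f(x) = x³ - 3x + 2
Initial interval: [-2.82, -0.17]

Iteration 1:
  c_1 = (-2.820000 + (-0.170000))/2 = -1.495000
  f(c_1) = f(-1.495000) = 3.143638
  f(a) × f(c) < 0, new interval: [-2.820000, -1.495000]
Iteration 2:
  c_2 = (-2.820000 + (-1.495000))/2 = -2.157500
  f(c_2) = f(-2.157500) = -1.570244
  f(a) × f(c) ≥ 0, new interval: [-2.157500, -1.495000]

After 2 iteration(s), the approximation is c_2 = -2.157500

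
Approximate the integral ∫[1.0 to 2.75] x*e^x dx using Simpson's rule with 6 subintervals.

f(x) = x*e^x
a = 1.0, b = 2.75, n = 6
h = (b - a)/n = 0.291667

Simpson's rule: (h/3)[f(x₀) + 4f(x₁) + 2f(x₂) + ... + f(xₙ)]

x_0 = 1.0000, f(x_0) = 2.718282, coefficient = 1
x_1 = 1.2917, f(x_1) = 4.700176, coefficient = 4
x_2 = 1.5833, f(x_2) = 7.712679, coefficient = 2
x_3 = 1.8750, f(x_3) = 12.226536, coefficient = 4
x_4 = 2.1667, f(x_4) = 18.913133, coefficient = 2
x_5 = 2.4583, f(x_5) = 28.726411, coefficient = 4
x_6 = 2.7500, f(x_6) = 43.017238, coefficient = 1

I ≈ (0.291667/3) × 281.599638 = 27.377743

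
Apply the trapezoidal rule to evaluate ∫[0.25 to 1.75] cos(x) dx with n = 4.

f(x) = cos(x)
a = 0.25, b = 1.75, n = 4
h = (b - a)/n = 0.375000

Trapezoidal rule: (h/2)[f(x₀) + 2f(x₁) + 2f(x₂) + ... + f(xₙ)]

x_0 = 0.2500, f(x_0) = 0.968912, coefficient = 1
x_1 = 0.6250, f(x_1) = 0.810963, coefficient = 2
x_2 = 1.0000, f(x_2) = 0.540302, coefficient = 2
x_3 = 1.3750, f(x_3) = 0.194548, coefficient = 2
x_4 = 1.7500, f(x_4) = -0.178246, coefficient = 1

I ≈ (0.375000/2) × 3.882293 = 0.727930
Exact value: 0.736582
Error: 0.008652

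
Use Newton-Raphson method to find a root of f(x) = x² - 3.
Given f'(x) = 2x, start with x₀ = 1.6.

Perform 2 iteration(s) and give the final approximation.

f(x) = x² - 3
f'(x) = 2x
x₀ = 1.6

Newton-Raphson formula: x_{n+1} = x_n - f(x_n)/f'(x_n)

Iteration 1:
  f(1.600000) = -0.440000
  f'(1.600000) = 3.200000
  x_1 = 1.600000 - (-0.440000)/3.200000 = 1.737500
Iteration 2:
  f(1.737500) = 0.018906
  f'(1.737500) = 3.475000
  x_2 = 1.737500 - 0.018906/3.475000 = 1.732059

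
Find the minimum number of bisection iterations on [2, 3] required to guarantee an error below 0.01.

We need (b-a)/2^n ≤ 0.01
(3 - 2)/2^n ≤ 0.01
1/2^n ≤ 0.01
2^n ≥ 100
n ≥ log₂(100) = 6.64
n ≥ 7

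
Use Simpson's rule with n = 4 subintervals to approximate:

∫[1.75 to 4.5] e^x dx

f(x) = e^x
a = 1.75, b = 4.5, n = 4
h = (b - a)/n = 0.687500

Simpson's rule: (h/3)[f(x₀) + 4f(x₁) + 2f(x₂) + ... + f(xₙ)]

x_0 = 1.7500, f(x_0) = 5.754603, coefficient = 1
x_1 = 2.4375, f(x_1) = 11.444394, coefficient = 4
x_2 = 3.1250, f(x_2) = 22.759895, coefficient = 2
x_3 = 3.8125, f(x_3) = 45.263456, coefficient = 4
x_4 = 4.5000, f(x_4) = 90.017131, coefficient = 1

I ≈ (0.687500/3) × 368.122925 = 84.361504
Exact value: 84.262529
Error: 0.098975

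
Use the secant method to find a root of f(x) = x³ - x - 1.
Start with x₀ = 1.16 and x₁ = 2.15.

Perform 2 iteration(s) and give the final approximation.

f(x) = x³ - x - 1
x₀ = 1.16, x₁ = 2.15

Secant formula: x_{n+1} = x_n - f(x_n)(x_n - x_{n-1})/(f(x_n) - f(x_{n-1}))

Iteration 1:
  f(1.160000) = -0.599104
  f(2.150000) = 6.788375
  x_2 = 2.150000 - 6.788375×(2.150000 - 1.160000)/(6.788375 - (-0.599104))
       = 1.240286
Iteration 2:
  f(2.150000) = 6.788375
  f(1.240286) = -0.332342
  x_3 = 1.240286 - (-0.332342)×(1.240286 - 2.150000)/(-0.332342 - 6.788375)
       = 1.282745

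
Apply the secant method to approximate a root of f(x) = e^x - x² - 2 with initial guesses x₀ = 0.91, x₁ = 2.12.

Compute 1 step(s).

f(x) = e^x - x² - 2
x₀ = 0.91, x₁ = 2.12

Secant formula: x_{n+1} = x_n - f(x_n)(x_n - x_{n-1})/(f(x_n) - f(x_{n-1}))

Iteration 1:
  f(0.910000) = -0.343777
  f(2.120000) = 1.836737
  x_2 = 2.120000 - 1.836737×(2.120000 - 0.910000)/(1.836737 - (-0.343777))
       = 1.100767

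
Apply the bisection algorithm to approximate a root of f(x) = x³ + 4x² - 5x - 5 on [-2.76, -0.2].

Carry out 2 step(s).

f(x) = x³ + 4x² - 5x - 5
Initial interval: [-2.76, -0.2]

Iteration 1:
  c_1 = (-2.760000 + (-0.200000))/2 = -1.480000
  f(c_1) = f(-1.480000) = 7.919808
  f(a) × f(c) ≥ 0, new interval: [-1.480000, -0.200000]
Iteration 2:
  c_2 = (-1.480000 + (-0.200000))/2 = -0.840000
  f(c_2) = f(-0.840000) = 1.429696
  f(a) × f(c) ≥ 0, new interval: [-0.840000, -0.200000]

After 2 iteration(s), the approximation is c_2 = -0.840000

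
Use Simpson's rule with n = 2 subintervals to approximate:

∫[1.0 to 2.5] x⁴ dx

f(x) = x⁴
a = 1.0, b = 2.5, n = 2
h = (b - a)/n = 0.750000

Simpson's rule: (h/3)[f(x₀) + 4f(x₁) + 2f(x₂) + ... + f(xₙ)]

x_0 = 1.0000, f(x_0) = 1.000000, coefficient = 1
x_1 = 1.7500, f(x_1) = 9.378906, coefficient = 4
x_2 = 2.5000, f(x_2) = 39.062500, coefficient = 1

I ≈ (0.750000/3) × 77.578125 = 19.394531
Exact value: 19.331250
Error: 0.063281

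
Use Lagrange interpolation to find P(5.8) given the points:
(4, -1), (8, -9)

Lagrange interpolation formula:
P(x) = Σ yᵢ × Lᵢ(x)
where Lᵢ(x) = Π_{j≠i} (x - xⱼ)/(xᵢ - xⱼ)

L_0(5.8) = (5.8 - 8)/(4 - 8) = 0.550000
L_1(5.8) = (5.8 - 4)/(8 - 4) = 0.450000

P(5.8) = (-1)×L_0(5.8) + (-9)×L_1(5.8)
P(5.8) = -4.600000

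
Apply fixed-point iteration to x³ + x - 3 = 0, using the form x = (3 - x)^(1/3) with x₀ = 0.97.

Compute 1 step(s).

Equation: x³ + x - 3 = 0
Fixed-point form: x = (3 - x)^(1/3)
x₀ = 0.97

x_1 = g(0.970000) = 1.266189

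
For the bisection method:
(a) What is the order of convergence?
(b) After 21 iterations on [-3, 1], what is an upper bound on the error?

(a) Bisection has linear (order 1) convergence; the error is halved each step.

(b) Error bound = (b-a)/2^n = (1 - (-3))/2^{21}
    = 4/2^{21}

(a) 1 (linear); (b) error ≤ 1.91e-06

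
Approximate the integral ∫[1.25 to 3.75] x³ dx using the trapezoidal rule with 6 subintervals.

f(x) = x³
a = 1.25, b = 3.75, n = 6
h = (b - a)/n = 0.416667

Trapezoidal rule: (h/2)[f(x₀) + 2f(x₁) + 2f(x₂) + ... + f(xₙ)]

x_0 = 1.2500, f(x_0) = 1.953125, coefficient = 1
x_1 = 1.6667, f(x_1) = 4.629630, coefficient = 2
x_2 = 2.0833, f(x_2) = 9.042245, coefficient = 2
x_3 = 2.5000, f(x_3) = 15.625000, coefficient = 2
x_4 = 2.9167, f(x_4) = 24.811921, coefficient = 2
x_5 = 3.3333, f(x_5) = 37.037037, coefficient = 2
x_6 = 3.7500, f(x_6) = 52.734375, coefficient = 1

I ≈ (0.416667/2) × 236.979167 = 49.370660
Exact value: 48.828125
Error: 0.542535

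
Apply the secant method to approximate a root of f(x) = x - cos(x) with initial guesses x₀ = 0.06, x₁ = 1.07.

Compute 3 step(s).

f(x) = x - cos(x)
x₀ = 0.06, x₁ = 1.07

Secant formula: x_{n+1} = x_n - f(x_n)(x_n - x_{n-1})/(f(x_n) - f(x_{n-1}))

Iteration 1:
  f(0.060000) = -0.938201
  f(1.070000) = 0.589876
  x_2 = 1.070000 - 0.589876×(1.070000 - 0.060000)/(0.589876 - (-0.938201))
       = 0.680115
Iteration 2:
  f(1.070000) = 0.589876
  f(0.680115) = -0.097386
  x_3 = 0.680115 - (-0.097386)×(0.680115 - 1.070000)/(-0.097386 - 0.589876)
       = 0.735362
Iteration 3:
  f(0.680115) = -0.097386
  f(0.735362) = -0.006226
  x_4 = 0.735362 - (-0.006226)×(0.735362 - 0.680115)/(-0.006226 - (-0.097386))
       = 0.739135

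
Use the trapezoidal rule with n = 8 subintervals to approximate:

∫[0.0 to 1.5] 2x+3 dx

f(x) = 2x+3
a = 0.0, b = 1.5, n = 8
h = (b - a)/n = 0.187500

Trapezoidal rule: (h/2)[f(x₀) + 2f(x₁) + 2f(x₂) + ... + f(xₙ)]

x_0 = 0.0000, f(x_0) = 3.000000, coefficient = 1
x_1 = 0.1875, f(x_1) = 3.375000, coefficient = 2
x_2 = 0.3750, f(x_2) = 3.750000, coefficient = 2
x_3 = 0.5625, f(x_3) = 4.125000, coefficient = 2
x_4 = 0.7500, f(x_4) = 4.500000, coefficient = 2
x_5 = 0.9375, f(x_5) = 4.875000, coefficient = 2
x_6 = 1.1250, f(x_6) = 5.250000, coefficient = 2
x_7 = 1.3125, f(x_7) = 5.625000, coefficient = 2
x_8 = 1.5000, f(x_8) = 6.000000, coefficient = 1

I ≈ (0.187500/2) × 72.000000 = 6.750000
Exact value: 6.750000
Error: 0.000000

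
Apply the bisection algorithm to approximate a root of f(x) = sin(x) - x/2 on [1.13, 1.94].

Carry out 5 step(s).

f(x) = sin(x) - x/2
Initial interval: [1.13, 1.94]

Iteration 1:
  c_1 = (1.130000 + 1.940000)/2 = 1.535000
  f(c_1) = f(1.535000) = 0.231859
  f(a) × f(c) ≥ 0, new interval: [1.535000, 1.940000]
Iteration 2:
  c_2 = (1.535000 + 1.940000)/2 = 1.737500
  f(c_2) = f(1.737500) = 0.117387
  f(a) × f(c) ≥ 0, new interval: [1.737500, 1.940000]
Iteration 3:
  c_3 = (1.737500 + 1.940000)/2 = 1.838750
  f(c_3) = f(1.838750) = 0.044940
  f(a) × f(c) ≥ 0, new interval: [1.838750, 1.940000]
Iteration 4:
  c_4 = (1.838750 + 1.940000)/2 = 1.889375
  f(c_4) = f(1.889375) = 0.004994
  f(a) × f(c) ≥ 0, new interval: [1.889375, 1.940000]
Iteration 5:
  c_5 = (1.889375 + 1.940000)/2 = 1.914687
  f(c_5) = f(1.914687) = -0.015894
  f(a) × f(c) < 0, new interval: [1.889375, 1.914687]

After 5 iteration(s), the approximation is c_5 = 1.914687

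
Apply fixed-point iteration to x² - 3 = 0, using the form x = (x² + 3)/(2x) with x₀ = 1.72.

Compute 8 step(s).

Equation: x² - 3 = 0
Fixed-point form: x = (x² + 3)/(2x)
x₀ = 1.72

x_1 = g(1.720000) = 1.732093
x_2 = g(1.732093) = 1.732051
x_3 = g(1.732051) = 1.732051
x_4 = g(1.732051) = 1.732051
x_5 = g(1.732051) = 1.732051
x_6 = g(1.732051) = 1.732051
x_7 = g(1.732051) = 1.732051
x_8 = g(1.732051) = 1.732051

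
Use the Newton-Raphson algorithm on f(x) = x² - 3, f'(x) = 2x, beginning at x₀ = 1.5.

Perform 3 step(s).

f(x) = x² - 3
f'(x) = 2x
x₀ = 1.5

Newton-Raphson formula: x_{n+1} = x_n - f(x_n)/f'(x_n)

Iteration 1:
  f(1.500000) = -0.750000
  f'(1.500000) = 3.000000
  x_1 = 1.500000 - (-0.750000)/3.000000 = 1.750000
Iteration 2:
  f(1.750000) = 0.062500
  f'(1.750000) = 3.500000
  x_2 = 1.750000 - 0.062500/3.500000 = 1.732143
Iteration 3:
  f(1.732143) = 0.000319
  f'(1.732143) = 3.464286
  x_3 = 1.732143 - 0.000319/3.464286 = 1.732051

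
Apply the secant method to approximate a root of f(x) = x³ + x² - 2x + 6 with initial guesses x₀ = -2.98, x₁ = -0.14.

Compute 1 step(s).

f(x) = x³ + x² - 2x + 6
x₀ = -2.98, x₁ = -0.14

Secant formula: x_{n+1} = x_n - f(x_n)(x_n - x_{n-1})/(f(x_n) - f(x_{n-1}))

Iteration 1:
  f(-2.980000) = -5.623192
  f(-0.140000) = 6.296856
  x_2 = -0.140000 - 6.296856×(-0.140000 - (-2.980000))/(6.296856 - (-5.623192))
       = -1.640252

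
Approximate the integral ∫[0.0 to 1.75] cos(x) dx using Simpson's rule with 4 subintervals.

f(x) = cos(x)
a = 0.0, b = 1.75, n = 4
h = (b - a)/n = 0.437500

Simpson's rule: (h/3)[f(x₀) + 4f(x₁) + 2f(x₂) + ... + f(xₙ)]

x_0 = 0.0000, f(x_0) = 1.000000, coefficient = 1
x_1 = 0.4375, f(x_1) = 0.905814, coefficient = 4
x_2 = 0.8750, f(x_2) = 0.640997, coefficient = 2
x_3 = 1.3125, f(x_3) = 0.255434, coefficient = 4
x_4 = 1.7500, f(x_4) = -0.178246, coefficient = 1

I ≈ (0.437500/3) × 6.748737 = 0.984191
Exact value: 0.983986
Error: 0.000205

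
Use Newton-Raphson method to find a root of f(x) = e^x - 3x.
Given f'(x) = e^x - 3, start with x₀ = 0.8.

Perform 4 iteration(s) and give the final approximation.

f(x) = e^x - 3x
f'(x) = e^x - 3
x₀ = 0.8

Newton-Raphson formula: x_{n+1} = x_n - f(x_n)/f'(x_n)

Iteration 1:
  f(0.800000) = -0.174459
  f'(0.800000) = -0.774459
  x_1 = 0.800000 - (-0.174459)/(-0.774459) = 0.574734
Iteration 2:
  f(0.574734) = 0.052456
  f'(0.574734) = -1.223342
  x_2 = 0.574734 - 0.052456/(-1.223342) = 0.617613
Iteration 3:
  f(0.617613) = 0.001657
  f'(0.617613) = -1.145504
  x_3 = 0.617613 - 0.001657/(-1.145504) = 0.619060
Iteration 4:
  f(0.619060) = 0.000002
  f'(0.619060) = -1.142819
  x_4 = 0.619060 - 0.000002/(-1.142819) = 0.619061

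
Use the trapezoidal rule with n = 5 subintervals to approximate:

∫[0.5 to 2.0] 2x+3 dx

f(x) = 2x+3
a = 0.5, b = 2.0, n = 5
h = (b - a)/n = 0.300000

Trapezoidal rule: (h/2)[f(x₀) + 2f(x₁) + 2f(x₂) + ... + f(xₙ)]

x_0 = 0.5000, f(x_0) = 4.000000, coefficient = 1
x_1 = 0.8000, f(x_1) = 4.600000, coefficient = 2
x_2 = 1.1000, f(x_2) = 5.200000, coefficient = 2
x_3 = 1.4000, f(x_3) = 5.800000, coefficient = 2
x_4 = 1.7000, f(x_4) = 6.400000, coefficient = 2
x_5 = 2.0000, f(x_5) = 7.000000, coefficient = 1

I ≈ (0.300000/2) × 55.000000 = 8.250000
Exact value: 8.250000
Error: 0.000000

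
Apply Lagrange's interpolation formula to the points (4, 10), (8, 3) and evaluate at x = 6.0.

Lagrange interpolation formula:
P(x) = Σ yᵢ × Lᵢ(x)
where Lᵢ(x) = Π_{j≠i} (x - xⱼ)/(xᵢ - xⱼ)

L_0(6.0) = (6.0 - 8)/(4 - 8) = 0.500000
L_1(6.0) = (6.0 - 4)/(8 - 4) = 0.500000

P(6.0) = 10×L_0(6.0) + 3×L_1(6.0)
P(6.0) = 6.500000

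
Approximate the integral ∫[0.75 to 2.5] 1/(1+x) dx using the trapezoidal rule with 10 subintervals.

f(x) = 1/(1+x)
a = 0.75, b = 2.5, n = 10
h = (b - a)/n = 0.175000

Trapezoidal rule: (h/2)[f(x₀) + 2f(x₁) + 2f(x₂) + ... + f(xₙ)]

x_0 = 0.7500, f(x_0) = 0.571429, coefficient = 1
x_1 = 0.9250, f(x_1) = 0.519481, coefficient = 2
x_2 = 1.1000, f(x_2) = 0.476190, coefficient = 2
x_3 = 1.2750, f(x_3) = 0.439560, coefficient = 2
x_4 = 1.4500, f(x_4) = 0.408163, coefficient = 2
x_5 = 1.6250, f(x_5) = 0.380952, coefficient = 2
x_6 = 1.8000, f(x_6) = 0.357143, coefficient = 2
x_7 = 1.9750, f(x_7) = 0.336134, coefficient = 2
x_8 = 2.1500, f(x_8) = 0.317460, coefficient = 2
x_9 = 2.3250, f(x_9) = 0.300752, coefficient = 2
x_10 = 2.5000, f(x_10) = 0.285714, coefficient = 1

I ≈ (0.175000/2) × 7.928816 = 0.693771
Exact value: 0.693147
Error: 0.000624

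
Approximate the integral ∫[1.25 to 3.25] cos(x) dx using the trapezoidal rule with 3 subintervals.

f(x) = cos(x)
a = 1.25, b = 3.25, n = 3
h = (b - a)/n = 0.666667

Trapezoidal rule: (h/2)[f(x₀) + 2f(x₁) + 2f(x₂) + ... + f(xₙ)]

x_0 = 1.2500, f(x_0) = 0.315322, coefficient = 1
x_1 = 1.9167, f(x_1) = -0.339016, coefficient = 2
x_2 = 2.5833, f(x_2) = -0.848178, coefficient = 2
x_3 = 3.2500, f(x_3) = -0.994130, coefficient = 1

I ≈ (0.666667/2) × -3.053195 = -1.017732
Exact value: -1.057180
Error: 0.039448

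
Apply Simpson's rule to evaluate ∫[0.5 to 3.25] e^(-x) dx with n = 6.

f(x) = e^(-x)
a = 0.5, b = 3.25, n = 6
h = (b - a)/n = 0.458333

Simpson's rule: (h/3)[f(x₀) + 4f(x₁) + 2f(x₂) + ... + f(xₙ)]

x_0 = 0.5000, f(x_0) = 0.606531, coefficient = 1
x_1 = 0.9583, f(x_1) = 0.383532, coefficient = 4
x_2 = 1.4167, f(x_2) = 0.242521, coefficient = 2
x_3 = 1.8750, f(x_3) = 0.153355, coefficient = 4
x_4 = 2.3333, f(x_4) = 0.096972, coefficient = 2
x_5 = 2.7917, f(x_5) = 0.061319, coefficient = 4
x_6 = 3.2500, f(x_6) = 0.038774, coefficient = 1

I ≈ (0.458333/3) × 3.717113 = 0.567892
Exact value: 0.567756
Error: 0.000136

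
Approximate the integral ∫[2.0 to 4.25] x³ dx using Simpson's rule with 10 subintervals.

f(x) = x³
a = 2.0, b = 4.25, n = 10
h = (b - a)/n = 0.225000

Simpson's rule: (h/3)[f(x₀) + 4f(x₁) + 2f(x₂) + ... + f(xₙ)]

x_0 = 2.0000, f(x_0) = 8.000000, coefficient = 1
x_1 = 2.2250, f(x_1) = 11.015141, coefficient = 4
x_2 = 2.4500, f(x_2) = 14.706125, coefficient = 2
x_3 = 2.6750, f(x_3) = 19.141297, coefficient = 4
x_4 = 2.9000, f(x_4) = 24.389000, coefficient = 2
x_5 = 3.1250, f(x_5) = 30.517578, coefficient = 4
x_6 = 3.3500, f(x_6) = 37.595375, coefficient = 2
x_7 = 3.5750, f(x_7) = 45.690734, coefficient = 4
x_8 = 3.8000, f(x_8) = 54.872000, coefficient = 2
x_9 = 4.0250, f(x_9) = 65.207516, coefficient = 4
x_10 = 4.2500, f(x_10) = 76.765625, coefficient = 1

I ≈ (0.225000/3) × 1034.179688 = 77.563477
Exact value: 77.563477
Error: 0.000000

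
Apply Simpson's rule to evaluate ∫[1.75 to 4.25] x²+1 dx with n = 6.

f(x) = x²+1
a = 1.75, b = 4.25, n = 6
h = (b - a)/n = 0.416667

Simpson's rule: (h/3)[f(x₀) + 4f(x₁) + 2f(x₂) + ... + f(xₙ)]

x_0 = 1.7500, f(x_0) = 4.062500, coefficient = 1
x_1 = 2.1667, f(x_1) = 5.694444, coefficient = 4
x_2 = 2.5833, f(x_2) = 7.673611, coefficient = 2
x_3 = 3.0000, f(x_3) = 10.000000, coefficient = 4
x_4 = 3.4167, f(x_4) = 12.673611, coefficient = 2
x_5 = 3.8333, f(x_5) = 15.694444, coefficient = 4
x_6 = 4.2500, f(x_6) = 19.062500, coefficient = 1

I ≈ (0.416667/3) × 189.375000 = 26.302083
Exact value: 26.302083
Error: 0.000000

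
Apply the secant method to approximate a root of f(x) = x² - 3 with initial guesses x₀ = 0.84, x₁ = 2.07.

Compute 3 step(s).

f(x) = x² - 3
x₀ = 0.84, x₁ = 2.07

Secant formula: x_{n+1} = x_n - f(x_n)(x_n - x_{n-1})/(f(x_n) - f(x_{n-1}))

Iteration 1:
  f(0.840000) = -2.294400
  f(2.070000) = 1.284900
  x_2 = 2.070000 - 1.284900×(2.070000 - 0.840000)/(1.284900 - (-2.294400))
       = 1.628454
Iteration 2:
  f(2.070000) = 1.284900
  f(1.628454) = -0.348139
  x_3 = 1.628454 - (-0.348139)×(1.628454 - 2.070000)/(-0.348139 - 1.284900)
       = 1.722585
Iteration 3:
  f(1.628454) = -0.348139
  f(1.722585) = -0.032703
  x_4 = 1.722585 - (-0.032703)×(1.722585 - 1.628454)/(-0.032703 - (-0.348139))
       = 1.732343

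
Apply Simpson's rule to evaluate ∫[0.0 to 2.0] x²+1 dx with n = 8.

f(x) = x²+1
a = 0.0, b = 2.0, n = 8
h = (b - a)/n = 0.250000

Simpson's rule: (h/3)[f(x₀) + 4f(x₁) + 2f(x₂) + ... + f(xₙ)]

x_0 = 0.0000, f(x_0) = 1.000000, coefficient = 1
x_1 = 0.2500, f(x_1) = 1.062500, coefficient = 4
x_2 = 0.5000, f(x_2) = 1.250000, coefficient = 2
x_3 = 0.7500, f(x_3) = 1.562500, coefficient = 4
x_4 = 1.0000, f(x_4) = 2.000000, coefficient = 2
x_5 = 1.2500, f(x_5) = 2.562500, coefficient = 4
x_6 = 1.5000, f(x_6) = 3.250000, coefficient = 2
x_7 = 1.7500, f(x_7) = 4.062500, coefficient = 4
x_8 = 2.0000, f(x_8) = 5.000000, coefficient = 1

I ≈ (0.250000/3) × 56.000000 = 4.666667
Exact value: 4.666667
Error: 0.000000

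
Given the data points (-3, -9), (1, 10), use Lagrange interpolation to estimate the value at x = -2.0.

Lagrange interpolation formula:
P(x) = Σ yᵢ × Lᵢ(x)
where Lᵢ(x) = Π_{j≠i} (x - xⱼ)/(xᵢ - xⱼ)

L_0(-2.0) = (-2.0 - 1)/(-3 - 1) = 0.750000
L_1(-2.0) = (-2.0 - (-3))/(1 - (-3)) = 0.250000

P(-2.0) = (-9)×L_0(-2.0) + 10×L_1(-2.0)
P(-2.0) = -4.250000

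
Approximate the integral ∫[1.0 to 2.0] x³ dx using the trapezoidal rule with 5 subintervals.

f(x) = x³
a = 1.0, b = 2.0, n = 5
h = (b - a)/n = 0.200000

Trapezoidal rule: (h/2)[f(x₀) + 2f(x₁) + 2f(x₂) + ... + f(xₙ)]

x_0 = 1.0000, f(x_0) = 1.000000, coefficient = 1
x_1 = 1.2000, f(x_1) = 1.728000, coefficient = 2
x_2 = 1.4000, f(x_2) = 2.744000, coefficient = 2
x_3 = 1.6000, f(x_3) = 4.096000, coefficient = 2
x_4 = 1.8000, f(x_4) = 5.832000, coefficient = 2
x_5 = 2.0000, f(x_5) = 8.000000, coefficient = 1

I ≈ (0.200000/2) × 37.800000 = 3.780000
Exact value: 3.750000
Error: 0.030000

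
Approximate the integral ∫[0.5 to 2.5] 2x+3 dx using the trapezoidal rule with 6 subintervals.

f(x) = 2x+3
a = 0.5, b = 2.5, n = 6
h = (b - a)/n = 0.333333

Trapezoidal rule: (h/2)[f(x₀) + 2f(x₁) + 2f(x₂) + ... + f(xₙ)]

x_0 = 0.5000, f(x_0) = 4.000000, coefficient = 1
x_1 = 0.8333, f(x_1) = 4.666667, coefficient = 2
x_2 = 1.1667, f(x_2) = 5.333333, coefficient = 2
x_3 = 1.5000, f(x_3) = 6.000000, coefficient = 2
x_4 = 1.8333, f(x_4) = 6.666667, coefficient = 2
x_5 = 2.1667, f(x_5) = 7.333333, coefficient = 2
x_6 = 2.5000, f(x_6) = 8.000000, coefficient = 1

I ≈ (0.333333/2) × 72.000000 = 12.000000
Exact value: 12.000000
Error: 0.000000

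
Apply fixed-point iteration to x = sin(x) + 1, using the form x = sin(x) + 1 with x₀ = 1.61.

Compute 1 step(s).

Equation: x = sin(x) + 1
Fixed-point form: x = sin(x) + 1
x₀ = 1.61

x_1 = g(1.610000) = 1.999232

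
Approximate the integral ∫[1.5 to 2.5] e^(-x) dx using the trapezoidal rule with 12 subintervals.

f(x) = e^(-x)
a = 1.5, b = 2.5, n = 12
h = (b - a)/n = 0.083333

Trapezoidal rule: (h/2)[f(x₀) + 2f(x₁) + 2f(x₂) + ... + f(xₙ)]

x_0 = 1.5000, f(x_0) = 0.223130, coefficient = 1
x_1 = 1.5833, f(x_1) = 0.205290, coefficient = 2
x_2 = 1.6667, f(x_2) = 0.188876, coefficient = 2
x_3 = 1.7500, f(x_3) = 0.173774, coefficient = 2
x_4 = 1.8333, f(x_4) = 0.159880, coefficient = 2
x_5 = 1.9167, f(x_5) = 0.147096, coefficient = 2
x_6 = 2.0000, f(x_6) = 0.135335, coefficient = 2
x_7 = 2.0833, f(x_7) = 0.124514, coefficient = 2
x_8 = 2.1667, f(x_8) = 0.114559, coefficient = 2
x_9 = 2.2500, f(x_9) = 0.105399, coefficient = 2
x_10 = 2.3333, f(x_10) = 0.096972, coefficient = 2
x_11 = 2.4167, f(x_11) = 0.089219, coefficient = 2
x_12 = 2.5000, f(x_12) = 0.082085, coefficient = 1

I ≈ (0.083333/2) × 3.387043 = 0.141127
Exact value: 0.141045
Error: 0.000082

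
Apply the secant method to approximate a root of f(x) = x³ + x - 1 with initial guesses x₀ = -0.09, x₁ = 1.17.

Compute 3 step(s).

f(x) = x³ + x - 1
x₀ = -0.09, x₁ = 1.17

Secant formula: x_{n+1} = x_n - f(x_n)(x_n - x_{n-1})/(f(x_n) - f(x_{n-1}))

Iteration 1:
  f(-0.090000) = -1.090729
  f(1.170000) = 1.771613
  x_2 = 1.170000 - 1.771613×(1.170000 - (-0.090000))/(1.771613 - (-1.090729))
       = 0.390138
Iteration 2:
  f(1.170000) = 1.771613
  f(0.390138) = -0.550480
  x_3 = 0.390138 - (-0.550480)×(0.390138 - 1.170000)/(-0.550480 - 1.771613)
       = 0.575014
Iteration 3:
  f(0.390138) = -0.550480
  f(0.575014) = -0.234864
  x_4 = 0.575014 - (-0.234864)×(0.575014 - 0.390138)/(-0.234864 - (-0.550480))
       = 0.712587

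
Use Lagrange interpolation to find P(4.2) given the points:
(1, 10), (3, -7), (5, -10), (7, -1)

Lagrange interpolation formula:
P(x) = Σ yᵢ × Lᵢ(x)
where Lᵢ(x) = Π_{j≠i} (x - xⱼ)/(xᵢ - xⱼ)

L_0(4.2) = (4.2 - 3)/(1 - 3) × (4.2 - 5)/(1 - 5) × (4.2 - 7)/(1 - 7) = -0.056000
L_1(4.2) = (4.2 - 1)/(3 - 1) × (4.2 - 5)/(3 - 5) × (4.2 - 7)/(3 - 7) = 0.448000
L_2(4.2) = (4.2 - 1)/(5 - 1) × (4.2 - 3)/(5 - 3) × (4.2 - 7)/(5 - 7) = 0.672000
L_3(4.2) = (4.2 - 1)/(7 - 1) × (4.2 - 3)/(7 - 3) × (4.2 - 5)/(7 - 5) = -0.064000

P(4.2) = 10×L_0(4.2) + (-7)×L_1(4.2) + (-10)×L_2(4.2) + (-1)×L_3(4.2)
P(4.2) = -10.352000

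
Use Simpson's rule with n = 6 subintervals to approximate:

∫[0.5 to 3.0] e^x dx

f(x) = e^x
a = 0.5, b = 3.0, n = 6
h = (b - a)/n = 0.416667

Simpson's rule: (h/3)[f(x₀) + 4f(x₁) + 2f(x₂) + ... + f(xₙ)]

x_0 = 0.5000, f(x_0) = 1.648721, coefficient = 1
x_1 = 0.9167, f(x_1) = 2.500940, coefficient = 4
x_2 = 1.3333, f(x_2) = 3.793668, coefficient = 2
x_3 = 1.7500, f(x_3) = 5.754603, coefficient = 4
x_4 = 2.1667, f(x_4) = 8.729138, coefficient = 2
x_5 = 2.5833, f(x_5) = 13.241202, coefficient = 4
x_6 = 3.0000, f(x_6) = 20.085537, coefficient = 1

I ≈ (0.416667/3) × 132.766850 = 18.439840
Exact value: 18.436816
Error: 0.003025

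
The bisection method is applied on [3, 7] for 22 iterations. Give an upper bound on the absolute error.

Bisection error bound: |error| ≤ (b-a)/2^n
|error| ≤ (7 - 3)/2^22 = 4/2^22
|error| ≤ 0.0000009537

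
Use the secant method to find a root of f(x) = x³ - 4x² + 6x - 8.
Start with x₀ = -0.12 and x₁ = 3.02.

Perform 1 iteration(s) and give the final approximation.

f(x) = x³ - 4x² + 6x - 8
x₀ = -0.12, x₁ = 3.02

Secant formula: x_{n+1} = x_n - f(x_n)(x_n - x_{n-1})/(f(x_n) - f(x_{n-1}))

Iteration 1:
  f(-0.120000) = -8.779328
  f(3.020000) = 1.182008
  x_2 = 3.020000 - 1.182008×(3.020000 - (-0.120000))/(1.182008 - (-8.779328))
       = 2.647409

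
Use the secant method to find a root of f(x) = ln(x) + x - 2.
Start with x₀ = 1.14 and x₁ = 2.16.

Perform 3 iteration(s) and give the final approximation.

f(x) = ln(x) + x - 2
x₀ = 1.14, x₁ = 2.16

Secant formula: x_{n+1} = x_n - f(x_n)(x_n - x_{n-1})/(f(x_n) - f(x_{n-1}))

Iteration 1:
  f(1.140000) = -0.728972
  f(2.160000) = 0.930108
  x_2 = 2.160000 - 0.930108×(2.160000 - 1.140000)/(0.930108 - (-0.728972))
       = 1.588171
Iteration 2:
  f(2.160000) = 0.930108
  f(1.588171) = 0.050754
  x_3 = 1.588171 - 0.050754×(1.588171 - 2.160000)/(0.050754 - 0.930108)
       = 1.555167
Iteration 3:
  f(1.588171) = 0.050754
  f(1.555167) = -0.003251
  x_4 = 1.555167 - (-0.003251)×(1.555167 - 1.588171)/(-0.003251 - 0.050754)
       = 1.557153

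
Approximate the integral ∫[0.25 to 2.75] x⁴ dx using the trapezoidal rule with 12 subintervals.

f(x) = x⁴
a = 0.25, b = 2.75, n = 12
h = (b - a)/n = 0.208333

Trapezoidal rule: (h/2)[f(x₀) + 2f(x₁) + 2f(x₂) + ... + f(xₙ)]

x_0 = 0.2500, f(x_0) = 0.003906, coefficient = 1
x_1 = 0.4583, f(x_1) = 0.044129, coefficient = 2
x_2 = 0.6667, f(x_2) = 0.197531, coefficient = 2
x_3 = 0.8750, f(x_3) = 0.586182, coefficient = 2
x_4 = 1.0833, f(x_4) = 1.377363, coefficient = 2
x_5 = 1.2917, f(x_5) = 2.783568, coefficient = 2
x_6 = 1.5000, f(x_6) = 5.062500, coefficient = 2
x_7 = 1.7083, f(x_7) = 8.517075, coefficient = 2
x_8 = 1.9167, f(x_8) = 13.495419, coefficient = 2
x_9 = 2.1250, f(x_9) = 20.390869, coefficient = 2
x_10 = 2.3333, f(x_10) = 29.641975, coefficient = 2
x_11 = 2.5417, f(x_11) = 41.732497, coefficient = 2
x_12 = 2.7500, f(x_12) = 57.191406, coefficient = 1

I ≈ (0.208333/2) × 304.853528 = 31.755576
Exact value: 31.455078
Error: 0.300498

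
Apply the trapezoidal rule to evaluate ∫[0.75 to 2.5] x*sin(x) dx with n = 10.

f(x) = x*sin(x)
a = 0.75, b = 2.5, n = 10
h = (b - a)/n = 0.175000

Trapezoidal rule: (h/2)[f(x₀) + 2f(x₁) + 2f(x₂) + ... + f(xₙ)]

x_0 = 0.7500, f(x_0) = 0.511229, coefficient = 1
x_1 = 0.9250, f(x_1) = 0.738724, coefficient = 2
x_2 = 1.1000, f(x_2) = 0.980328, coefficient = 2
x_3 = 1.2750, f(x_3) = 1.219627, coefficient = 2
x_4 = 1.4500, f(x_4) = 1.439434, coefficient = 2
x_5 = 1.6250, f(x_5) = 1.622613, coefficient = 2
x_6 = 1.8000, f(x_6) = 1.752926, coefficient = 2
x_7 = 1.9750, f(x_7) = 1.815846, coefficient = 2
x_8 = 2.1500, f(x_8) = 1.799332, coefficient = 2
x_9 = 2.3250, f(x_9) = 1.694500, coefficient = 2
x_10 = 2.5000, f(x_10) = 1.496180, coefficient = 1

I ≈ (0.175000/2) × 28.134071 = 2.461731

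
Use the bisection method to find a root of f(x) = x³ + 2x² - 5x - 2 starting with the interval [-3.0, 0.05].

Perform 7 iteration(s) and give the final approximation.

f(x) = x³ + 2x² - 5x - 2
Initial interval: [-3.0, 0.05]

Iteration 1:
  c_1 = (-3.000000 + 0.050000)/2 = -1.475000
  f(c_1) = f(-1.475000) = 6.517203
  f(a) × f(c) ≥ 0, new interval: [-1.475000, 0.050000]
Iteration 2:
  c_2 = (-1.475000 + 0.050000)/2 = -0.712500
  f(c_2) = f(-0.712500) = 2.216107
  f(a) × f(c) ≥ 0, new interval: [-0.712500, 0.050000]
Iteration 3:
  c_3 = (-0.712500 + 0.050000)/2 = -0.331250
  f(c_3) = f(-0.331250) = -0.160644
  f(a) × f(c) < 0, new interval: [-0.712500, -0.331250]
Iteration 4:
  c_4 = (-0.712500 + (-0.331250))/2 = -0.521875
  f(c_4) = f(-0.521875) = 1.011948
  f(a) × f(c) ≥ 0, new interval: [-0.521875, -0.331250]
Iteration 5:
  c_5 = (-0.521875 + (-0.331250))/2 = -0.426562
  f(c_5) = f(-0.426562) = 0.419108
  f(a) × f(c) ≥ 0, new interval: [-0.426562, -0.331250]
Iteration 6:
  c_6 = (-0.426562 + (-0.331250))/2 = -0.378906
  f(c_6) = f(-0.378906) = 0.127272
  f(a) × f(c) ≥ 0, new interval: [-0.378906, -0.331250]
Iteration 7:
  c_7 = (-0.378906 + (-0.331250))/2 = -0.355078
  f(c_7) = f(-0.355078) = -0.017217
  f(a) × f(c) < 0, new interval: [-0.378906, -0.355078]

After 7 iteration(s), the approximation is c_7 = -0.355078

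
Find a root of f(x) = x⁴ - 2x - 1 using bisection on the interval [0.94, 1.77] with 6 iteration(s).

f(x) = x⁴ - 2x - 1
Initial interval: [0.94, 1.77]

Iteration 1:
  c_1 = (0.940000 + 1.770000)/2 = 1.355000
  f(c_1) = f(1.355000) = -0.339012
  f(a) × f(c) ≥ 0, new interval: [1.355000, 1.770000]
Iteration 2:
  c_2 = (1.355000 + 1.770000)/2 = 1.562500
  f(c_2) = f(1.562500) = 1.835464
  f(a) × f(c) < 0, new interval: [1.355000, 1.562500]
Iteration 3:
  c_3 = (1.355000 + 1.562500)/2 = 1.458750
  f(c_3) = f(1.458750) = 0.610678
  f(a) × f(c) < 0, new interval: [1.355000, 1.458750]
Iteration 4:
  c_4 = (1.355000 + 1.458750)/2 = 1.406875
  f(c_4) = f(1.406875) = 0.103868
  f(a) × f(c) < 0, new interval: [1.355000, 1.406875]
Iteration 5:
  c_5 = (1.355000 + 1.406875)/2 = 1.380937
  f(c_5) = f(1.380937) = -0.125270
  f(a) × f(c) ≥ 0, new interval: [1.380937, 1.406875]
Iteration 6:
  c_6 = (1.380937 + 1.406875)/2 = 1.393906
  f(c_6) = f(1.393906) = -0.012662
  f(a) × f(c) ≥ 0, new interval: [1.393906, 1.406875]

After 6 iteration(s), the approximation is c_6 = 1.393906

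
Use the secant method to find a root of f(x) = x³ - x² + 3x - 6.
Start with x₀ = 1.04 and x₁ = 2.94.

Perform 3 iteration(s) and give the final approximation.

f(x) = x³ - x² + 3x - 6
x₀ = 1.04, x₁ = 2.94

Secant formula: x_{n+1} = x_n - f(x_n)(x_n - x_{n-1})/(f(x_n) - f(x_{n-1}))

Iteration 1:
  f(1.040000) = -2.836736
  f(2.940000) = 19.588584
  x_2 = 2.940000 - 19.588584×(2.940000 - 1.040000)/(19.588584 - (-2.836736))
       = 1.280344
Iteration 2:
  f(2.940000) = 19.588584
  f(1.280344) = -1.699404
  x_3 = 1.280344 - (-1.699404)×(1.280344 - 2.940000)/(-1.699404 - 19.588584)
       = 1.412833
Iteration 3:
  f(1.280344) = -1.699404
  f(1.412833) = -0.937444
  x_4 = 1.412833 - (-0.937444)×(1.412833 - 1.280344)/(-0.937444 - (-1.699404))
       = 1.575835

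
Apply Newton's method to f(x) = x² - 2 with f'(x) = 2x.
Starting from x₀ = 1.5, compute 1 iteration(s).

f(x) = x² - 2
f'(x) = 2x
x₀ = 1.5

Newton-Raphson formula: x_{n+1} = x_n - f(x_n)/f'(x_n)

Iteration 1:
  f(1.500000) = 0.250000
  f'(1.500000) = 3.000000
  x_1 = 1.500000 - 0.250000/3.000000 = 1.416667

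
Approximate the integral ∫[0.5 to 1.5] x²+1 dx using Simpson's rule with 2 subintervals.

f(x) = x²+1
a = 0.5, b = 1.5, n = 2
h = (b - a)/n = 0.500000

Simpson's rule: (h/3)[f(x₀) + 4f(x₁) + 2f(x₂) + ... + f(xₙ)]

x_0 = 0.5000, f(x_0) = 1.250000, coefficient = 1
x_1 = 1.0000, f(x_1) = 2.000000, coefficient = 4
x_2 = 1.5000, f(x_2) = 3.250000, coefficient = 1

I ≈ (0.500000/3) × 12.500000 = 2.083333
Exact value: 2.083333
Error: 0.000000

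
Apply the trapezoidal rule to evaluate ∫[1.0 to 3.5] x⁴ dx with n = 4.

f(x) = x⁴
a = 1.0, b = 3.5, n = 4
h = (b - a)/n = 0.625000

Trapezoidal rule: (h/2)[f(x₀) + 2f(x₁) + 2f(x₂) + ... + f(xₙ)]

x_0 = 1.0000, f(x_0) = 1.000000, coefficient = 1
x_1 = 1.6250, f(x_1) = 6.972900, coefficient = 2
x_2 = 2.2500, f(x_2) = 25.628906, coefficient = 2
x_3 = 2.8750, f(x_3) = 68.320557, coefficient = 2
x_4 = 3.5000, f(x_4) = 150.062500, coefficient = 1

I ≈ (0.625000/2) × 352.907227 = 110.283508
Exact value: 104.843750
Error: 5.439758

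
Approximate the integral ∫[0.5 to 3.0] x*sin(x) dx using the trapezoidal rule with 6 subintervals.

f(x) = x*sin(x)
a = 0.5, b = 3.0, n = 6
h = (b - a)/n = 0.416667

Trapezoidal rule: (h/2)[f(x₀) + 2f(x₁) + 2f(x₂) + ... + f(xₙ)]

x_0 = 0.5000, f(x_0) = 0.239713, coefficient = 1
x_1 = 0.9167, f(x_1) = 0.727446, coefficient = 2
x_2 = 1.3333, f(x_2) = 1.295917, coefficient = 2
x_3 = 1.7500, f(x_3) = 1.721975, coefficient = 2
x_4 = 2.1667, f(x_4) = 1.793264, coefficient = 2
x_5 = 2.5833, f(x_5) = 1.368419, coefficient = 2
x_6 = 3.0000, f(x_6) = 0.423360, coefficient = 1

I ≈ (0.416667/2) × 14.477117 = 3.016066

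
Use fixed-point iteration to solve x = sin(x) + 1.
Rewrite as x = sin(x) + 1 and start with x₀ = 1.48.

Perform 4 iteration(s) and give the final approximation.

Equation: x = sin(x) + 1
Fixed-point form: x = sin(x) + 1
x₀ = 1.48

x_1 = g(1.480000) = 1.995881
x_2 = g(1.995881) = 1.911004
x_3 = g(1.911004) = 1.942685
x_4 = g(1.942685) = 1.931643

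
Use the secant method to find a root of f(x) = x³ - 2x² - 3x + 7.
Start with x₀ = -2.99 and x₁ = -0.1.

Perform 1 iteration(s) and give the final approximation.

f(x) = x³ - 2x² - 3x + 7
x₀ = -2.99, x₁ = -0.1

Secant formula: x_{n+1} = x_n - f(x_n)(x_n - x_{n-1})/(f(x_n) - f(x_{n-1}))

Iteration 1:
  f(-2.990000) = -28.641099
  f(-0.100000) = 7.279000
  x_2 = -0.100000 - 7.279000×(-0.100000 - (-2.990000))/(7.279000 - (-28.641099))
       = -0.685642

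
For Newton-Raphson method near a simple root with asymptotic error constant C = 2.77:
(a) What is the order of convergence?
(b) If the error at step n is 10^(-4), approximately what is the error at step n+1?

(a) Newton-Raphson has quadratic (order 2) convergence near simple roots.
    This means |e_{n+1}| ≈ C|e_n|².

(b) With |e_n| = 10^(-4) and C = 2.77:
    |e_{n+1}| ≈ 2.77 × (10^(-4))² = 2.77 × 10^(-8)

(a) 2 (quadratic); (b) |e_{n+1}| ≈ 2.770e-08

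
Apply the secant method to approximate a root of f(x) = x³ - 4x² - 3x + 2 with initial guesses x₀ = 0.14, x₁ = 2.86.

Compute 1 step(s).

f(x) = x³ - 4x² - 3x + 2
x₀ = 0.14, x₁ = 2.86

Secant formula: x_{n+1} = x_n - f(x_n)(x_n - x_{n-1})/(f(x_n) - f(x_{n-1}))

Iteration 1:
  f(0.140000) = 1.504344
  f(2.860000) = -15.904744
  x_2 = 2.860000 - (-15.904744)×(2.860000 - 0.140000)/(-15.904744 - 1.504344)
       = 0.375039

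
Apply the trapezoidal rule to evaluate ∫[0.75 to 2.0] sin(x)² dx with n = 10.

f(x) = sin(x)²
a = 0.75, b = 2.0, n = 10
h = (b - a)/n = 0.125000

Trapezoidal rule: (h/2)[f(x₀) + 2f(x₁) + 2f(x₂) + ... + f(xₙ)]

x_0 = 0.7500, f(x_0) = 0.464631, coefficient = 1
x_1 = 0.8750, f(x_1) = 0.589123, coefficient = 2
x_2 = 1.0000, f(x_2) = 0.708073, coefficient = 2
x_3 = 1.1250, f(x_3) = 0.814087, coefficient = 2
x_4 = 1.2500, f(x_4) = 0.900572, coefficient = 2
x_5 = 1.3750, f(x_5) = 0.962151, coefficient = 2
x_6 = 1.5000, f(x_6) = 0.994996, coefficient = 2
x_7 = 1.6250, f(x_7) = 0.997065, coefficient = 2
x_8 = 1.7500, f(x_8) = 0.968228, coefficient = 2
x_9 = 1.8750, f(x_9) = 0.910280, coefficient = 2
x_10 = 2.0000, f(x_10) = 0.826822, coefficient = 1

I ≈ (0.125000/2) × 16.980604 = 1.061288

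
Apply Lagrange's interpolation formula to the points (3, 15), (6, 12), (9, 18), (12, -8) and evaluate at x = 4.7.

Lagrange interpolation formula:
P(x) = Σ yᵢ × Lᵢ(x)
where Lᵢ(x) = Π_{j≠i} (x - xⱼ)/(xᵢ - xⱼ)

L_0(4.7) = (4.7 - 6)/(3 - 6) × (4.7 - 9)/(3 - 9) × (4.7 - 12)/(3 - 12) = 0.251895
L_1(4.7) = (4.7 - 3)/(6 - 3) × (4.7 - 9)/(6 - 9) × (4.7 - 12)/(6 - 12) = 0.988204
L_2(4.7) = (4.7 - 3)/(9 - 3) × (4.7 - 6)/(9 - 6) × (4.7 - 12)/(9 - 12) = -0.298759
L_3(4.7) = (4.7 - 3)/(12 - 3) × (4.7 - 6)/(12 - 6) × (4.7 - 9)/(12 - 9) = 0.058660

P(4.7) = 15×L_0(4.7) + 12×L_1(4.7) + 18×L_2(4.7) + (-8)×L_3(4.7)
P(4.7) = 9.789920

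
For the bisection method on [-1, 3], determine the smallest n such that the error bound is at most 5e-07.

We need (b-a)/2^n ≤ 5e-07
(3 - (-1))/2^n ≤ 5e-07
4/2^n ≤ 5e-07
2^n ≥ 8000000
n ≥ log₂(8000000) = 22.93
n ≥ 23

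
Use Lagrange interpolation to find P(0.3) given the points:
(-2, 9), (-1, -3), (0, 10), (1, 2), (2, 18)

Lagrange interpolation formula:
P(x) = Σ yᵢ × Lᵢ(x)
where Lᵢ(x) = Π_{j≠i} (x - xⱼ)/(xᵢ - xⱼ)

L_0(0.3) = (0.3 - (-1))/(-2 - (-1)) × (0.3 - 0)/(-2 - 0) × (0.3 - 1)/(-2 - 1) × (0.3 - 2)/(-2 - 2) = 0.019338
L_1(0.3) = (0.3 - (-2))/(-1 - (-2)) × (0.3 - 0)/(-1 - 0) × (0.3 - 1)/(-1 - 1) × (0.3 - 2)/(-1 - 2) = -0.136850
L_2(0.3) = (0.3 - (-2))/(0 - (-2)) × (0.3 - (-1))/(0 - (-1)) × (0.3 - 1)/(0 - 1) × (0.3 - 2)/(0 - 2) = 0.889525
L_3(0.3) = (0.3 - (-2))/(1 - (-2)) × (0.3 - (-1))/(1 - (-1)) × (0.3 - 0)/(1 - 0) × (0.3 - 2)/(1 - 2) = 0.254150
L_4(0.3) = (0.3 - (-2))/(2 - (-2)) × (0.3 - (-1))/(2 - (-1)) × (0.3 - 0)/(2 - 0) × (0.3 - 1)/(2 - 1) = -0.026162

P(0.3) = 9×L_0(0.3) + (-3)×L_1(0.3) + 10×L_2(0.3) + 2×L_3(0.3) + 18×L_4(0.3)
P(0.3) = 9.517212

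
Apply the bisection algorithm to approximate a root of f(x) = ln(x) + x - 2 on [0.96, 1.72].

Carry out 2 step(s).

f(x) = ln(x) + x - 2
Initial interval: [0.96, 1.72]

Iteration 1:
  c_1 = (0.960000 + 1.720000)/2 = 1.340000
  f(c_1) = f(1.340000) = -0.367330
  f(a) × f(c) ≥ 0, new interval: [1.340000, 1.720000]
Iteration 2:
  c_2 = (1.340000 + 1.720000)/2 = 1.530000
  f(c_2) = f(1.530000) = -0.044732
  f(a) × f(c) ≥ 0, new interval: [1.530000, 1.720000]

After 2 iteration(s), the approximation is c_2 = 1.530000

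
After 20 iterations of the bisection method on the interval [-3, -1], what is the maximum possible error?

Bisection error bound: |error| ≤ (b-a)/2^n
|error| ≤ (-1 - (-3))/2^20 = 2/2^20
|error| ≤ 0.0000019073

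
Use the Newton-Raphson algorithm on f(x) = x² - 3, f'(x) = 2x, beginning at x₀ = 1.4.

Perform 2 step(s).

f(x) = x² - 3
f'(x) = 2x
x₀ = 1.4

Newton-Raphson formula: x_{n+1} = x_n - f(x_n)/f'(x_n)

Iteration 1:
  f(1.400000) = -1.040000
  f'(1.400000) = 2.800000
  x_1 = 1.400000 - (-1.040000)/2.800000 = 1.771429
Iteration 2:
  f(1.771429) = 0.137959
  f'(1.771429) = 3.542857
  x_2 = 1.771429 - 0.137959/3.542857 = 1.732488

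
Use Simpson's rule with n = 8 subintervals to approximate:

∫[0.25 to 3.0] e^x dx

f(x) = e^x
a = 0.25, b = 3.0, n = 8
h = (b - a)/n = 0.343750

Simpson's rule: (h/3)[f(x₀) + 4f(x₁) + 2f(x₂) + ... + f(xₙ)]

x_0 = 0.2500, f(x_0) = 1.284025, coefficient = 1
x_1 = 0.5938, f(x_1) = 1.810766, coefficient = 4
x_2 = 0.9375, f(x_2) = 2.553589, coefficient = 2
x_3 = 1.2812, f(x_3) = 3.601138, coefficient = 4
x_4 = 1.6250, f(x_4) = 5.078419, coefficient = 2
x_5 = 1.9688, f(x_5) = 7.161719, coefficient = 4
x_6 = 2.3125, f(x_6) = 10.099642, coefficient = 2
x_7 = 2.6562, f(x_7) = 14.242778, coefficient = 4
x_8 = 3.0000, f(x_8) = 20.085537, coefficient = 1

I ≈ (0.343750/3) × 164.098470 = 18.802950
Exact value: 18.801512
Error: 0.001438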